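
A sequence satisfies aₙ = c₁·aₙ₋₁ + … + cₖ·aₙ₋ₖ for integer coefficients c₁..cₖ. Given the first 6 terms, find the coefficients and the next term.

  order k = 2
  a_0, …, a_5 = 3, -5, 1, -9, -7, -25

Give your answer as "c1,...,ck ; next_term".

  a_2 = 1·-5 + 2·3 = 1
  a_3 = 1·1 + 2·-5 = -9
  a_4 = 1·-9 + 2·1 = -7
  a_5 = 1·-7 + 2·-9 = -25
  a_6 = 1·-25 + 2·-7 = -39

1,2 ; -39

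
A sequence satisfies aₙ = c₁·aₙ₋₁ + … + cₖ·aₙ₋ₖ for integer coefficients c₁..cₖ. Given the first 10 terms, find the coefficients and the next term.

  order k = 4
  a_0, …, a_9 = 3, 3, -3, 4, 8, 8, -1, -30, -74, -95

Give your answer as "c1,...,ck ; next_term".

  a_4 = 2·4 + -2·-3 + -1·3 + -1·3 = 8
  a_5 = 2·8 + -2·4 + -1·-3 + -1·3 = 8
  a_6 = 2·8 + -2·8 + -1·4 + -1·-3 = -1
  a_7 = 2·-1 + -2·8 + -1·8 + -1·4 = -30
  a_8 = 2·-30 + -2·-1 + -1·8 + -1·8 = -74
  a_9 = 2·-74 + -2·-30 + -1·-1 + -1·8 = -95
  a_10 = 2·-95 + -2·-74 + -1·-30 + -1·-1 = -11

2,-2,-1,-1 ; -11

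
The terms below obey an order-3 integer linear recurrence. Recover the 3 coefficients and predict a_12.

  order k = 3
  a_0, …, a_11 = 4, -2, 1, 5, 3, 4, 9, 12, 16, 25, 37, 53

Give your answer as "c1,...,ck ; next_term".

1,0,1 ; 78

  a_3 = 1·1 + 0·-2 + 1·4 = 5
  a_4 = 1·5 + 0·1 + 1·-2 = 3
  a_5 = 1·3 + 0·5 + 1·1 = 4
  a_6 = 1·4 + 0·3 + 1·5 = 9
  a_7 = 1·9 + 0·4 + 1·3 = 12
  a_8 = 1·12 + 0·9 + 1·4 = 16
  a_9 = 1·16 + 0·12 + 1·9 = 25
  a_10 = 1·25 + 0·16 + 1·12 = 37
  a_11 = 1·37 + 0·25 + 1·16 = 53
  a_12 = 1·53 + 0·37 + 1·25 = 78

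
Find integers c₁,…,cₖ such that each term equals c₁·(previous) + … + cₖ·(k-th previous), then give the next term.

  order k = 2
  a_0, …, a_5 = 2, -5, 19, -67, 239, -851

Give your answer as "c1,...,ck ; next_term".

-3,2 ; 3031

  a_2 = -3·-5 + 2·2 = 19
  a_3 = -3·19 + 2·-5 = -67
  a_4 = -3·-67 + 2·19 = 239
  a_5 = -3·239 + 2·-67 = -851
  a_6 = -3·-851 + 2·239 = 3031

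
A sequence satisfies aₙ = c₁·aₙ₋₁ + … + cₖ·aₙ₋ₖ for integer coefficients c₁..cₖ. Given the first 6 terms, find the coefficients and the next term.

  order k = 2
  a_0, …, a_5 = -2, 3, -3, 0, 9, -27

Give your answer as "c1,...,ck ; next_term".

  a_2 = -3·3 + -3·-2 = -3
  a_3 = -3·-3 + -3·3 = 0
  a_4 = -3·0 + -3·-3 = 9
  a_5 = -3·9 + -3·0 = -27
  a_6 = -3·-27 + -3·9 = 54

-3,-3 ; 54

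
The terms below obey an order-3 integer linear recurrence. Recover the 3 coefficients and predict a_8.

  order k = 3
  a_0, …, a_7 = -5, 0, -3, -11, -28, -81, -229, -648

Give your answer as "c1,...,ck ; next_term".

2,2,1 ; -1835

  a_3 = 2·-3 + 2·0 + 1·-5 = -11
  a_4 = 2·-11 + 2·-3 + 1·0 = -28
  a_5 = 2·-28 + 2·-11 + 1·-3 = -81
  a_6 = 2·-81 + 2·-28 + 1·-11 = -229
  a_7 = 2·-229 + 2·-81 + 1·-28 = -648
  a_8 = 2·-648 + 2·-229 + 1·-81 = -1835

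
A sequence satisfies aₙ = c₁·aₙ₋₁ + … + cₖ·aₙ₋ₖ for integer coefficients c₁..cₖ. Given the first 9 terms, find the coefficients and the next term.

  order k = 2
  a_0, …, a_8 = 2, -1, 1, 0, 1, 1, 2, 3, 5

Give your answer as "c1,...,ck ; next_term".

  a_2 = 1·-1 + 1·2 = 1
  a_3 = 1·1 + 1·-1 = 0
  a_4 = 1·0 + 1·1 = 1
  a_5 = 1·1 + 1·0 = 1
  a_6 = 1·1 + 1·1 = 2
  a_7 = 1·2 + 1·1 = 3
  a_8 = 1·3 + 1·2 = 5
  a_9 = 1·5 + 1·3 = 8

1,1 ; 8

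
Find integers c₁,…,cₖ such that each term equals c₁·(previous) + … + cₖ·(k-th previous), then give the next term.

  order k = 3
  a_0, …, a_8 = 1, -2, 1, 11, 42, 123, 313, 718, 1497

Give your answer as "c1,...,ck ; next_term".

4,-4,-1 ; 2803

  a_3 = 4·1 + -4·-2 + -1·1 = 11
  a_4 = 4·11 + -4·1 + -1·-2 = 42
  a_5 = 4·42 + -4·11 + -1·1 = 123
  a_6 = 4·123 + -4·42 + -1·11 = 313
  a_7 = 4·313 + -4·123 + -1·42 = 718
  a_8 = 4·718 + -4·313 + -1·123 = 1497
  a_9 = 4·1497 + -4·718 + -1·313 = 2803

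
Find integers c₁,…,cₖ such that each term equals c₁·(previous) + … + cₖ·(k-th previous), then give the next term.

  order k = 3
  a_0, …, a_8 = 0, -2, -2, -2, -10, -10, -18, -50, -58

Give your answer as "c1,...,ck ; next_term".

  a_3 = 0·-2 + 1·-2 + 4·0 = -2
  a_4 = 0·-2 + 1·-2 + 4·-2 = -10
  a_5 = 0·-10 + 1·-2 + 4·-2 = -10
  a_6 = 0·-10 + 1·-10 + 4·-2 = -18
  a_7 = 0·-18 + 1·-10 + 4·-10 = -50
  a_8 = 0·-50 + 1·-18 + 4·-10 = -58
  a_9 = 0·-58 + 1·-50 + 4·-18 = -122

0,1,4 ; -122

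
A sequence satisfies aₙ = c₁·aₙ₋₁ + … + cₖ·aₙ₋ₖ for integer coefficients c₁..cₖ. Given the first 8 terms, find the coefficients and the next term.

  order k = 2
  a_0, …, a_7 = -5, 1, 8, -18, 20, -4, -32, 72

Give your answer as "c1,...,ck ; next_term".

  a_2 = -2·1 + -2·-5 = 8
  a_3 = -2·8 + -2·1 = -18
  a_4 = -2·-18 + -2·8 = 20
  a_5 = -2·20 + -2·-18 = -4
  a_6 = -2·-4 + -2·20 = -32
  a_7 = -2·-32 + -2·-4 = 72
  a_8 = -2·72 + -2·-32 = -80

-2,-2 ; -80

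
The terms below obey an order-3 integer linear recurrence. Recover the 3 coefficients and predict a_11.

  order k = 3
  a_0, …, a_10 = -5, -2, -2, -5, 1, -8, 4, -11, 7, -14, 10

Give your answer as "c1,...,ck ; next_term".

  a_3 = -1·-2 + 1·-2 + 1·-5 = -5
  a_4 = -1·-5 + 1·-2 + 1·-2 = 1
  a_5 = -1·1 + 1·-5 + 1·-2 = -8
  a_6 = -1·-8 + 1·1 + 1·-5 = 4
  a_7 = -1·4 + 1·-8 + 1·1 = -11
  a_8 = -1·-11 + 1·4 + 1·-8 = 7
  a_9 = -1·7 + 1·-11 + 1·4 = -14
  a_10 = -1·-14 + 1·7 + 1·-11 = 10
  a_11 = -1·10 + 1·-14 + 1·7 = -17

-1,1,1 ; -17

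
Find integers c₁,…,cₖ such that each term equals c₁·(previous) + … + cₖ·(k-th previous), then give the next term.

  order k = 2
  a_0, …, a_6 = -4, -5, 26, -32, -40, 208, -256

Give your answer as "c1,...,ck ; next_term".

-2,-4 ; -320

  a_2 = -2·-5 + -4·-4 = 26
  a_3 = -2·26 + -4·-5 = -32
  a_4 = -2·-32 + -4·26 = -40
  a_5 = -2·-40 + -4·-32 = 208
  a_6 = -2·208 + -4·-40 = -256
  a_7 = -2·-256 + -4·208 = -320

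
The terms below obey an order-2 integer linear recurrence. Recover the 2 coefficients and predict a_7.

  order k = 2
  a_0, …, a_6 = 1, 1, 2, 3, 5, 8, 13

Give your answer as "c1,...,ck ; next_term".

  a_2 = 1·1 + 1·1 = 2
  a_3 = 1·2 + 1·1 = 3
  a_4 = 1·3 + 1·2 = 5
  a_5 = 1·5 + 1·3 = 8
  a_6 = 1·8 + 1·5 = 13
  a_7 = 1·13 + 1·8 = 21

1,1 ; 21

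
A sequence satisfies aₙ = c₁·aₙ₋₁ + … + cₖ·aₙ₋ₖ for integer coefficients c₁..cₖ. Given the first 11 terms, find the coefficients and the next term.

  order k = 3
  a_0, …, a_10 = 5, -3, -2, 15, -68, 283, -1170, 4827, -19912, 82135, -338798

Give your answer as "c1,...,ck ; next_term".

  a_3 = -4·-2 + 1·-3 + 2·5 = 15
  a_4 = -4·15 + 1·-2 + 2·-3 = -68
  a_5 = -4·-68 + 1·15 + 2·-2 = 283
  a_6 = -4·283 + 1·-68 + 2·15 = -1170
  a_7 = -4·-1170 + 1·283 + 2·-68 = 4827
  a_8 = -4·4827 + 1·-1170 + 2·283 = -19912
  a_9 = -4·-19912 + 1·4827 + 2·-1170 = 82135
  a_10 = -4·82135 + 1·-19912 + 2·4827 = -338798
  a_11 = -4·-338798 + 1·82135 + 2·-19912 = 1397503

-4,1,2 ; 1397503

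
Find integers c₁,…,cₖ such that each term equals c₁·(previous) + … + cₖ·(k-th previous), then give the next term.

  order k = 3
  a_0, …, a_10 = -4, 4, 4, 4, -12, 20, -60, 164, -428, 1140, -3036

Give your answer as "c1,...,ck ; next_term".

  a_3 = -2·4 + 1·4 + -2·-4 = 4
  a_4 = -2·4 + 1·4 + -2·4 = -12
  a_5 = -2·-12 + 1·4 + -2·4 = 20
  a_6 = -2·20 + 1·-12 + -2·4 = -60
  a_7 = -2·-60 + 1·20 + -2·-12 = 164
  a_8 = -2·164 + 1·-60 + -2·20 = -428
  a_9 = -2·-428 + 1·164 + -2·-60 = 1140
  a_10 = -2·1140 + 1·-428 + -2·164 = -3036
  a_11 = -2·-3036 + 1·1140 + -2·-428 = 8068

-2,1,-2 ; 8068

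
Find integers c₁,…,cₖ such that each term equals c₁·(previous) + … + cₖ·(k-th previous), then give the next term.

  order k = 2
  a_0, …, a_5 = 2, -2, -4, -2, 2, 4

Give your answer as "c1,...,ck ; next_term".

  a_2 = 1·-2 + -1·2 = -4
  a_3 = 1·-4 + -1·-2 = -2
  a_4 = 1·-2 + -1·-4 = 2
  a_5 = 1·2 + -1·-2 = 4
  a_6 = 1·4 + -1·2 = 2

1,-1 ; 2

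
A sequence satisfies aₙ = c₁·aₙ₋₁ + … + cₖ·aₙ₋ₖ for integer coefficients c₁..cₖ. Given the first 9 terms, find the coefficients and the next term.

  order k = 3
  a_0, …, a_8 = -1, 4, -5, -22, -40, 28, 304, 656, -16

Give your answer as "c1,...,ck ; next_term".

  a_3 = 2·-5 + -4·4 + -4·-1 = -22
  a_4 = 2·-22 + -4·-5 + -4·4 = -40
  a_5 = 2·-40 + -4·-22 + -4·-5 = 28
  a_6 = 2·28 + -4·-40 + -4·-22 = 304
  a_7 = 2·304 + -4·28 + -4·-40 = 656
  a_8 = 2·656 + -4·304 + -4·28 = -16
  a_9 = 2·-16 + -4·656 + -4·304 = -3872

2,-4,-4 ; -3872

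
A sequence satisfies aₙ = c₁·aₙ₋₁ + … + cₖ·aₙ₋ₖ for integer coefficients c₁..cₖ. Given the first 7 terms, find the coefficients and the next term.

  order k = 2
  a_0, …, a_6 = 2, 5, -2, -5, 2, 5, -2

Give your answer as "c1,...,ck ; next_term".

  a_2 = 0·5 + -1·2 = -2
  a_3 = 0·-2 + -1·5 = -5
  a_4 = 0·-5 + -1·-2 = 2
  a_5 = 0·2 + -1·-5 = 5
  a_6 = 0·5 + -1·2 = -2
  a_7 = 0·-2 + -1·5 = -5

0,-1 ; -5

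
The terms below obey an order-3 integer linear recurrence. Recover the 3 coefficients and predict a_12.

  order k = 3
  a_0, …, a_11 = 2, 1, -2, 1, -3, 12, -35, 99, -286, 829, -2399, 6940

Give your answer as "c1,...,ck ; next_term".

  a_3 = -3·-2 + -1·1 + -2·2 = 1
  a_4 = -3·1 + -1·-2 + -2·1 = -3
  a_5 = -3·-3 + -1·1 + -2·-2 = 12
  a_6 = -3·12 + -1·-3 + -2·1 = -35
  a_7 = -3·-35 + -1·12 + -2·-3 = 99
  a_8 = -3·99 + -1·-35 + -2·12 = -286
  a_9 = -3·-286 + -1·99 + -2·-35 = 829
  a_10 = -3·829 + -1·-286 + -2·99 = -2399
  a_11 = -3·-2399 + -1·829 + -2·-286 = 6940
  a_12 = -3·6940 + -1·-2399 + -2·829 = -20079

-3,-1,-2 ; -20079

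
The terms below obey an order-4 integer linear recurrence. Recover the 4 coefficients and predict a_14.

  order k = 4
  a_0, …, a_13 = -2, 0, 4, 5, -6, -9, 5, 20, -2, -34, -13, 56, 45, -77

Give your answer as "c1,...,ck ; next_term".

  a_4 = 0·5 + -1·4 + -1·0 + 1·-2 = -6
  a_5 = 0·-6 + -1·5 + -1·4 + 1·0 = -9
  a_6 = 0·-9 + -1·-6 + -1·5 + 1·4 = 5
  a_7 = 0·5 + -1·-9 + -1·-6 + 1·5 = 20
  a_8 = 0·20 + -1·5 + -1·-9 + 1·-6 = -2
  a_9 = 0·-2 + -1·20 + -1·5 + 1·-9 = -34
  a_10 = 0·-34 + -1·-2 + -1·20 + 1·5 = -13
  a_11 = 0·-13 + -1·-34 + -1·-2 + 1·20 = 56
  a_12 = 0·56 + -1·-13 + -1·-34 + 1·-2 = 45
  a_13 = 0·45 + -1·56 + -1·-13 + 1·-34 = -77
  a_14 = 0·-77 + -1·45 + -1·56 + 1·-13 = -114

0,-1,-1,1 ; -114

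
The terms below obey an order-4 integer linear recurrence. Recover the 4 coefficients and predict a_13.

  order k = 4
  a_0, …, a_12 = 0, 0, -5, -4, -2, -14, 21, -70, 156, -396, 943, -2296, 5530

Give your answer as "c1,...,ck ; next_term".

  a_4 = -2·-4 + 2·-5 + 2·0 + -1·0 = -2
  a_5 = -2·-2 + 2·-4 + 2·-5 + -1·0 = -14
  a_6 = -2·-14 + 2·-2 + 2·-4 + -1·-5 = 21
  a_7 = -2·21 + 2·-14 + 2·-2 + -1·-4 = -70
  a_8 = -2·-70 + 2·21 + 2·-14 + -1·-2 = 156
  a_9 = -2·156 + 2·-70 + 2·21 + -1·-14 = -396
  a_10 = -2·-396 + 2·156 + 2·-70 + -1·21 = 943
  a_11 = -2·943 + 2·-396 + 2·156 + -1·-70 = -2296
  a_12 = -2·-2296 + 2·943 + 2·-396 + -1·156 = 5530
  a_13 = -2·5530 + 2·-2296 + 2·943 + -1·-396 = -13370

-2,2,2,-1 ; -13370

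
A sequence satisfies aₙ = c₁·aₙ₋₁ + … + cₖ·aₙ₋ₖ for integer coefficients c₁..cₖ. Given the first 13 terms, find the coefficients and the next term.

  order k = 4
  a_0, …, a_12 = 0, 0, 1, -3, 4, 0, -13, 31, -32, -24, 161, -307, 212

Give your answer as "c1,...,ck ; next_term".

-2,-2,2,1 ; 488

  a_4 = -2·-3 + -2·1 + 2·0 + 1·0 = 4
  a_5 = -2·4 + -2·-3 + 2·1 + 1·0 = 0
  a_6 = -2·0 + -2·4 + 2·-3 + 1·1 = -13
  a_7 = -2·-13 + -2·0 + 2·4 + 1·-3 = 31
  a_8 = -2·31 + -2·-13 + 2·0 + 1·4 = -32
  a_9 = -2·-32 + -2·31 + 2·-13 + 1·0 = -24
  a_10 = -2·-24 + -2·-32 + 2·31 + 1·-13 = 161
  a_11 = -2·161 + -2·-24 + 2·-32 + 1·31 = -307
  a_12 = -2·-307 + -2·161 + 2·-24 + 1·-32 = 212
  a_13 = -2·212 + -2·-307 + 2·161 + 1·-24 = 488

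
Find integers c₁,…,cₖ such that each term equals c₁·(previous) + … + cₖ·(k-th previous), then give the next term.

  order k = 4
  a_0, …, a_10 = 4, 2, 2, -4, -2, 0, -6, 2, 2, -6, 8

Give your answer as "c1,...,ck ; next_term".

0,0,1,-1 ; 0

  a_4 = 0·-4 + 0·2 + 1·2 + -1·4 = -2
  a_5 = 0·-2 + 0·-4 + 1·2 + -1·2 = 0
  a_6 = 0·0 + 0·-2 + 1·-4 + -1·2 = -6
  a_7 = 0·-6 + 0·0 + 1·-2 + -1·-4 = 2
  a_8 = 0·2 + 0·-6 + 1·0 + -1·-2 = 2
  a_9 = 0·2 + 0·2 + 1·-6 + -1·0 = -6
  a_10 = 0·-6 + 0·2 + 1·2 + -1·-6 = 8
  a_11 = 0·8 + 0·-6 + 1·2 + -1·2 = 0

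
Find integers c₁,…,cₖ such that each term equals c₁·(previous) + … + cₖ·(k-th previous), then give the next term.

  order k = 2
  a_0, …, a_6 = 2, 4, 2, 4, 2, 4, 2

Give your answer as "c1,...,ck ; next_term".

0,1 ; 4

  a_2 = 0·4 + 1·2 = 2
  a_3 = 0·2 + 1·4 = 4
  a_4 = 0·4 + 1·2 = 2
  a_5 = 0·2 + 1·4 = 4
  a_6 = 0·4 + 1·2 = 2
  a_7 = 0·2 + 1·4 = 4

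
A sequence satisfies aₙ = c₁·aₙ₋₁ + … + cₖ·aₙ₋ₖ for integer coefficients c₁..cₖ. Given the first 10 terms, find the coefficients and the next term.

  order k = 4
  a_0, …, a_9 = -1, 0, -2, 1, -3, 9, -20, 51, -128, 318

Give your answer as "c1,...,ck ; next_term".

-2,1,-1,-1 ; -795

  a_4 = -2·1 + 1·-2 + -1·0 + -1·-1 = -3
  a_5 = -2·-3 + 1·1 + -1·-2 + -1·0 = 9
  a_6 = -2·9 + 1·-3 + -1·1 + -1·-2 = -20
  a_7 = -2·-20 + 1·9 + -1·-3 + -1·1 = 51
  a_8 = -2·51 + 1·-20 + -1·9 + -1·-3 = -128
  a_9 = -2·-128 + 1·51 + -1·-20 + -1·9 = 318
  a_10 = -2·318 + 1·-128 + -1·51 + -1·-20 = -795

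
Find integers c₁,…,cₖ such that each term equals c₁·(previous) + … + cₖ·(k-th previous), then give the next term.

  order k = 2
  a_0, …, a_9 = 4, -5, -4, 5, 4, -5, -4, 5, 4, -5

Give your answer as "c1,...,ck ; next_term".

  a_2 = 0·-5 + -1·4 = -4
  a_3 = 0·-4 + -1·-5 = 5
  a_4 = 0·5 + -1·-4 = 4
  a_5 = 0·4 + -1·5 = -5
  a_6 = 0·-5 + -1·4 = -4
  a_7 = 0·-4 + -1·-5 = 5
  a_8 = 0·5 + -1·-4 = 4
  a_9 = 0·4 + -1·5 = -5
  a_10 = 0·-5 + -1·4 = -4

0,-1 ; -4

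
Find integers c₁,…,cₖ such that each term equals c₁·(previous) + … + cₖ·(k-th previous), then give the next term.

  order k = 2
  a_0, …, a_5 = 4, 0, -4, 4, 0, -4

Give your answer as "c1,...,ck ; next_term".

-1,-1 ; 4

  a_2 = -1·0 + -1·4 = -4
  a_3 = -1·-4 + -1·0 = 4
  a_4 = -1·4 + -1·-4 = 0
  a_5 = -1·0 + -1·4 = -4
  a_6 = -1·-4 + -1·0 = 4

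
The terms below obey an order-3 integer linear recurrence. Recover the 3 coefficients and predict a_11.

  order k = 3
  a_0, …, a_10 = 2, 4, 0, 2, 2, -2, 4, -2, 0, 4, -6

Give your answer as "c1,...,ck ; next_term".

-1,0,1 ; 6

  a_3 = -1·0 + 0·4 + 1·2 = 2
  a_4 = -1·2 + 0·0 + 1·4 = 2
  a_5 = -1·2 + 0·2 + 1·0 = -2
  a_6 = -1·-2 + 0·2 + 1·2 = 4
  a_7 = -1·4 + 0·-2 + 1·2 = -2
  a_8 = -1·-2 + 0·4 + 1·-2 = 0
  a_9 = -1·0 + 0·-2 + 1·4 = 4
  a_10 = -1·4 + 0·0 + 1·-2 = -6
  a_11 = -1·-6 + 0·4 + 1·0 = 6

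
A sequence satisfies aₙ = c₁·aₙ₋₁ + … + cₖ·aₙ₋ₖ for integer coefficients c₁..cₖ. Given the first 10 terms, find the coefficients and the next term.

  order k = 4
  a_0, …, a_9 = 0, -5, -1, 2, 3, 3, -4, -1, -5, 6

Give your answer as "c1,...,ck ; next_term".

  a_4 = -1·2 + 0·-1 + -1·-5 + -1·0 = 3
  a_5 = -1·3 + 0·2 + -1·-1 + -1·-5 = 3
  a_6 = -1·3 + 0·3 + -1·2 + -1·-1 = -4
  a_7 = -1·-4 + 0·3 + -1·3 + -1·2 = -1
  a_8 = -1·-1 + 0·-4 + -1·3 + -1·3 = -5
  a_9 = -1·-5 + 0·-1 + -1·-4 + -1·3 = 6
  a_10 = -1·6 + 0·-5 + -1·-1 + -1·-4 = -1

-1,0,-1,-1 ; -1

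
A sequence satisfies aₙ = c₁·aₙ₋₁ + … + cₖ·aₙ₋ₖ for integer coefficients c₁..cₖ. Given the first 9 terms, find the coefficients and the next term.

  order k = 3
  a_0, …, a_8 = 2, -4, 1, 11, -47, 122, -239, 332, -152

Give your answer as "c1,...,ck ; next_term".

  a_3 = -3·1 + -2·-4 + 3·2 = 11
  a_4 = -3·11 + -2·1 + 3·-4 = -47
  a_5 = -3·-47 + -2·11 + 3·1 = 122
  a_6 = -3·122 + -2·-47 + 3·11 = -239
  a_7 = -3·-239 + -2·122 + 3·-47 = 332
  a_8 = -3·332 + -2·-239 + 3·122 = -152
  a_9 = -3·-152 + -2·332 + 3·-239 = -925

-3,-2,3 ; -925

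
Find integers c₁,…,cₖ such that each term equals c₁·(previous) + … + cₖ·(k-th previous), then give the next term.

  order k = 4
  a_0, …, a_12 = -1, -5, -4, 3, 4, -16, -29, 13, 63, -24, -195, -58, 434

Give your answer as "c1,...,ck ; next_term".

  a_4 = 1·3 + -2·-4 + 1·-5 + 2·-1 = 4
  a_5 = 1·4 + -2·3 + 1·-4 + 2·-5 = -16
  a_6 = 1·-16 + -2·4 + 1·3 + 2·-4 = -29
  a_7 = 1·-29 + -2·-16 + 1·4 + 2·3 = 13
  a_8 = 1·13 + -2·-29 + 1·-16 + 2·4 = 63
  a_9 = 1·63 + -2·13 + 1·-29 + 2·-16 = -24
  a_10 = 1·-24 + -2·63 + 1·13 + 2·-29 = -195
  a_11 = 1·-195 + -2·-24 + 1·63 + 2·13 = -58
  a_12 = 1·-58 + -2·-195 + 1·-24 + 2·63 = 434
  a_13 = 1·434 + -2·-58 + 1·-195 + 2·-24 = 307

1,-2,1,2 ; 307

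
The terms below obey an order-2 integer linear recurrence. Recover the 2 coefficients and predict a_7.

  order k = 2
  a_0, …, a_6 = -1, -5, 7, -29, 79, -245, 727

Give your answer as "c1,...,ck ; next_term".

-2,3 ; -2189

  a_2 = -2·-5 + 3·-1 = 7
  a_3 = -2·7 + 3·-5 = -29
  a_4 = -2·-29 + 3·7 = 79
  a_5 = -2·79 + 3·-29 = -245
  a_6 = -2·-245 + 3·79 = 727
  a_7 = -2·727 + 3·-245 = -2189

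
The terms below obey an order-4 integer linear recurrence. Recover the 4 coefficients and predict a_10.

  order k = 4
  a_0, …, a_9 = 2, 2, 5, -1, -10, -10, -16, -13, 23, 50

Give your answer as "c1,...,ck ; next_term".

1,-1,1,-3 ; 62

  a_4 = 1·-1 + -1·5 + 1·2 + -3·2 = -10
  a_5 = 1·-10 + -1·-1 + 1·5 + -3·2 = -10
  a_6 = 1·-10 + -1·-10 + 1·-1 + -3·5 = -16
  a_7 = 1·-16 + -1·-10 + 1·-10 + -3·-1 = -13
  a_8 = 1·-13 + -1·-16 + 1·-10 + -3·-10 = 23
  a_9 = 1·23 + -1·-13 + 1·-16 + -3·-10 = 50
  a_10 = 1·50 + -1·23 + 1·-13 + -3·-16 = 62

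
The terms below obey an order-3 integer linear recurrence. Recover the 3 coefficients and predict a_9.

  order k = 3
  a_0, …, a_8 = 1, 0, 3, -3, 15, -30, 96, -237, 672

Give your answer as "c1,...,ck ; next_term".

-2,3,3 ; -1767

  a_3 = -2·3 + 3·0 + 3·1 = -3
  a_4 = -2·-3 + 3·3 + 3·0 = 15
  a_5 = -2·15 + 3·-3 + 3·3 = -30
  a_6 = -2·-30 + 3·15 + 3·-3 = 96
  a_7 = -2·96 + 3·-30 + 3·15 = -237
  a_8 = -2·-237 + 3·96 + 3·-30 = 672
  a_9 = -2·672 + 3·-237 + 3·96 = -1767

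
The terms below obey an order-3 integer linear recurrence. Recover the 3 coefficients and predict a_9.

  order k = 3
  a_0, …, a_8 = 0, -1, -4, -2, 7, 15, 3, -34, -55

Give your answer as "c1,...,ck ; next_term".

1,-2,-1 ; 10

  a_3 = 1·-4 + -2·-1 + -1·0 = -2
  a_4 = 1·-2 + -2·-4 + -1·-1 = 7
  a_5 = 1·7 + -2·-2 + -1·-4 = 15
  a_6 = 1·15 + -2·7 + -1·-2 = 3
  a_7 = 1·3 + -2·15 + -1·7 = -34
  a_8 = 1·-34 + -2·3 + -1·15 = -55
  a_9 = 1·-55 + -2·-34 + -1·3 = 10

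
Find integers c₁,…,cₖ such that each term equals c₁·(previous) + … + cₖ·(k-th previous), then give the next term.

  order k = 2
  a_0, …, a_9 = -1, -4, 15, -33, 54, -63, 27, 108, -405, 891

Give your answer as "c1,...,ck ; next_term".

-3,-3 ; -1458

  a_2 = -3·-4 + -3·-1 = 15
  a_3 = -3·15 + -3·-4 = -33
  a_4 = -3·-33 + -3·15 = 54
  a_5 = -3·54 + -3·-33 = -63
  a_6 = -3·-63 + -3·54 = 27
  a_7 = -3·27 + -3·-63 = 108
  a_8 = -3·108 + -3·27 = -405
  a_9 = -3·-405 + -3·108 = 891
  a_10 = -3·891 + -3·-405 = -1458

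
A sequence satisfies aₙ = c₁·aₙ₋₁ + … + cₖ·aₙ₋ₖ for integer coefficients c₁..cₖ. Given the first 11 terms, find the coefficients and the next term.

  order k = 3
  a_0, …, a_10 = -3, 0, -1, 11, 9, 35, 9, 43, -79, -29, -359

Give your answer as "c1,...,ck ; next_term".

1,2,-4 ; -101

  a_3 = 1·-1 + 2·0 + -4·-3 = 11
  a_4 = 1·11 + 2·-1 + -4·0 = 9
  a_5 = 1·9 + 2·11 + -4·-1 = 35
  a_6 = 1·35 + 2·9 + -4·11 = 9
  a_7 = 1·9 + 2·35 + -4·9 = 43
  a_8 = 1·43 + 2·9 + -4·35 = -79
  a_9 = 1·-79 + 2·43 + -4·9 = -29
  a_10 = 1·-29 + 2·-79 + -4·43 = -359
  a_11 = 1·-359 + 2·-29 + -4·-79 = -101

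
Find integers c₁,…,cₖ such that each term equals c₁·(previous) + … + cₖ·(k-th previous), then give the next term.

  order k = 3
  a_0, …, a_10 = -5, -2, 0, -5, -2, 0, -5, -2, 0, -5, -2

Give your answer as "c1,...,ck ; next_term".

  a_3 = 0·0 + 0·-2 + 1·-5 = -5
  a_4 = 0·-5 + 0·0 + 1·-2 = -2
  a_5 = 0·-2 + 0·-5 + 1·0 = 0
  a_6 = 0·0 + 0·-2 + 1·-5 = -5
  a_7 = 0·-5 + 0·0 + 1·-2 = -2
  a_8 = 0·-2 + 0·-5 + 1·0 = 0
  a_9 = 0·0 + 0·-2 + 1·-5 = -5
  a_10 = 0·-5 + 0·0 + 1·-2 = -2
  a_11 = 0·-2 + 0·-5 + 1·0 = 0

0,0,1 ; 0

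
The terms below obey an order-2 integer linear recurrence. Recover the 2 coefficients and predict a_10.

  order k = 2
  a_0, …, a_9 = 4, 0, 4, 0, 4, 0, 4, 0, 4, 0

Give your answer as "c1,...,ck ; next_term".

0,1 ; 4

  a_2 = 0·0 + 1·4 = 4
  a_3 = 0·4 + 1·0 = 0
  a_4 = 0·0 + 1·4 = 4
  a_5 = 0·4 + 1·0 = 0
  a_6 = 0·0 + 1·4 = 4
  a_7 = 0·4 + 1·0 = 0
  a_8 = 0·0 + 1·4 = 4
  a_9 = 0·4 + 1·0 = 0
  a_10 = 0·0 + 1·4 = 4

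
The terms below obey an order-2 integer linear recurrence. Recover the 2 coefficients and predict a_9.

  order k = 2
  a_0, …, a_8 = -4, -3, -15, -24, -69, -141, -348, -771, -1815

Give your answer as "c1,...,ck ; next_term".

  a_2 = 1·-3 + 3·-4 = -15
  a_3 = 1·-15 + 3·-3 = -24
  a_4 = 1·-24 + 3·-15 = -69
  a_5 = 1·-69 + 3·-24 = -141
  a_6 = 1·-141 + 3·-69 = -348
  a_7 = 1·-348 + 3·-141 = -771
  a_8 = 1·-771 + 3·-348 = -1815
  a_9 = 1·-1815 + 3·-771 = -4128

1,3 ; -4128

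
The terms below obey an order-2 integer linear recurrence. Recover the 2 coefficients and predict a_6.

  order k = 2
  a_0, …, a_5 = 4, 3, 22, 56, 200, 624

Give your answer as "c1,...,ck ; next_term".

  a_2 = 2·3 + 4·4 = 22
  a_3 = 2·22 + 4·3 = 56
  a_4 = 2·56 + 4·22 = 200
  a_5 = 2·200 + 4·56 = 624
  a_6 = 2·624 + 4·200 = 2048

2,4 ; 2048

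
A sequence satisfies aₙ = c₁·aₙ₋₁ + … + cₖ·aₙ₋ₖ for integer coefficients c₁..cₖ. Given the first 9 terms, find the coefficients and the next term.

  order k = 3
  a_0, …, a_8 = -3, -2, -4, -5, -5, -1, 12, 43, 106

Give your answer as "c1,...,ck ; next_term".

3,-2,-1 ; 220

  a_3 = 3·-4 + -2·-2 + -1·-3 = -5
  a_4 = 3·-5 + -2·-4 + -1·-2 = -5
  a_5 = 3·-5 + -2·-5 + -1·-4 = -1
  a_6 = 3·-1 + -2·-5 + -1·-5 = 12
  a_7 = 3·12 + -2·-1 + -1·-5 = 43
  a_8 = 3·43 + -2·12 + -1·-1 = 106
  a_9 = 3·106 + -2·43 + -1·12 = 220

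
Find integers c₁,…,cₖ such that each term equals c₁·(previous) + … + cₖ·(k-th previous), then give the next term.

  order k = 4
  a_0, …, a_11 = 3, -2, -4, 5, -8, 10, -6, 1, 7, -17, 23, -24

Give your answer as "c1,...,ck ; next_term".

  a_4 = -1·5 + 0·-4 + 0·-2 + -1·3 = -8
  a_5 = -1·-8 + 0·5 + 0·-4 + -1·-2 = 10
  a_6 = -1·10 + 0·-8 + 0·5 + -1·-4 = -6
  a_7 = -1·-6 + 0·10 + 0·-8 + -1·5 = 1
  a_8 = -1·1 + 0·-6 + 0·10 + -1·-8 = 7
  a_9 = -1·7 + 0·1 + 0·-6 + -1·10 = -17
  a_10 = -1·-17 + 0·7 + 0·1 + -1·-6 = 23
  a_11 = -1·23 + 0·-17 + 0·7 + -1·1 = -24
  a_12 = -1·-24 + 0·23 + 0·-17 + -1·7 = 17

-1,0,0,-1 ; 17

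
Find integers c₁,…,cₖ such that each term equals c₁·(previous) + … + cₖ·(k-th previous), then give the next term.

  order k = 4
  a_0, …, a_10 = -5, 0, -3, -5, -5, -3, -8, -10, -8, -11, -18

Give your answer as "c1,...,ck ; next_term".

  a_4 = 0·-5 + 0·-3 + 1·0 + 1·-5 = -5
  a_5 = 0·-5 + 0·-5 + 1·-3 + 1·0 = -3
  a_6 = 0·-3 + 0·-5 + 1·-5 + 1·-3 = -8
  a_7 = 0·-8 + 0·-3 + 1·-5 + 1·-5 = -10
  a_8 = 0·-10 + 0·-8 + 1·-3 + 1·-5 = -8
  a_9 = 0·-8 + 0·-10 + 1·-8 + 1·-3 = -11
  a_10 = 0·-11 + 0·-8 + 1·-10 + 1·-8 = -18
  a_11 = 0·-18 + 0·-11 + 1·-8 + 1·-10 = -18

0,0,1,1 ; -18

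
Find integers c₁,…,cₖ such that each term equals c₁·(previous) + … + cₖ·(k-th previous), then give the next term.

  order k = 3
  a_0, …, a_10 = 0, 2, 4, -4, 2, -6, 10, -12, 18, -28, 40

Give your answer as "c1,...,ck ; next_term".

-1,0,-1 ; -58

  a_3 = -1·4 + 0·2 + -1·0 = -4
  a_4 = -1·-4 + 0·4 + -1·2 = 2
  a_5 = -1·2 + 0·-4 + -1·4 = -6
  a_6 = -1·-6 + 0·2 + -1·-4 = 10
  a_7 = -1·10 + 0·-6 + -1·2 = -12
  a_8 = -1·-12 + 0·10 + -1·-6 = 18
  a_9 = -1·18 + 0·-12 + -1·10 = -28
  a_10 = -1·-28 + 0·18 + -1·-12 = 40
  a_11 = -1·40 + 0·-28 + -1·18 = -58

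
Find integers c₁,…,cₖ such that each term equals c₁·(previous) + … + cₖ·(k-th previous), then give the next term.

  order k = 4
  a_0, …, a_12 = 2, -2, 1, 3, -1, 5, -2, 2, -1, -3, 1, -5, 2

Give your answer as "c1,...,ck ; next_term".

0,1,0,-1 ; -2

  a_4 = 0·3 + 1·1 + 0·-2 + -1·2 = -1
  a_5 = 0·-1 + 1·3 + 0·1 + -1·-2 = 5
  a_6 = 0·5 + 1·-1 + 0·3 + -1·1 = -2
  a_7 = 0·-2 + 1·5 + 0·-1 + -1·3 = 2
  a_8 = 0·2 + 1·-2 + 0·5 + -1·-1 = -1
  a_9 = 0·-1 + 1·2 + 0·-2 + -1·5 = -3
  a_10 = 0·-3 + 1·-1 + 0·2 + -1·-2 = 1
  a_11 = 0·1 + 1·-3 + 0·-1 + -1·2 = -5
  a_12 = 0·-5 + 1·1 + 0·-3 + -1·-1 = 2
  a_13 = 0·2 + 1·-5 + 0·1 + -1·-3 = -2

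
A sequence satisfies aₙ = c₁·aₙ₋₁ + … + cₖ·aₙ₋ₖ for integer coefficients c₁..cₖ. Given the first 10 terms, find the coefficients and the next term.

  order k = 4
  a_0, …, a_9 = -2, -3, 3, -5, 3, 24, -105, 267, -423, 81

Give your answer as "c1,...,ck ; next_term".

  a_4 = -3·-5 + -3·3 + 3·-3 + -3·-2 = 3
  a_5 = -3·3 + -3·-5 + 3·3 + -3·-3 = 24
  a_6 = -3·24 + -3·3 + 3·-5 + -3·3 = -105
  a_7 = -3·-105 + -3·24 + 3·3 + -3·-5 = 267
  a_8 = -3·267 + -3·-105 + 3·24 + -3·3 = -423
  a_9 = -3·-423 + -3·267 + 3·-105 + -3·24 = 81
  a_10 = -3·81 + -3·-423 + 3·267 + -3·-105 = 2142

-3,-3,3,-3 ; 2142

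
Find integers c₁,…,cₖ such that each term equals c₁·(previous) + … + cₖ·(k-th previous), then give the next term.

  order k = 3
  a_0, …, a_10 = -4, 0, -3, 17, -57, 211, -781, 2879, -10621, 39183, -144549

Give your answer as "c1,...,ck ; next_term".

  a_3 = -3·-3 + 2·0 + -2·-4 = 17
  a_4 = -3·17 + 2·-3 + -2·0 = -57
  a_5 = -3·-57 + 2·17 + -2·-3 = 211
  a_6 = -3·211 + 2·-57 + -2·17 = -781
  a_7 = -3·-781 + 2·211 + -2·-57 = 2879
  a_8 = -3·2879 + 2·-781 + -2·211 = -10621
  a_9 = -3·-10621 + 2·2879 + -2·-781 = 39183
  a_10 = -3·39183 + 2·-10621 + -2·2879 = -144549
  a_11 = -3·-144549 + 2·39183 + -2·-10621 = 533255

-3,2,-2 ; 533255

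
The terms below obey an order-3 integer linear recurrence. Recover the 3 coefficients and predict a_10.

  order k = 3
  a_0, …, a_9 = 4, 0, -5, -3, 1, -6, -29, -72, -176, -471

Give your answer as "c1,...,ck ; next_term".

3,-2,3 ; -1277

  a_3 = 3·-5 + -2·0 + 3·4 = -3
  a_4 = 3·-3 + -2·-5 + 3·0 = 1
  a_5 = 3·1 + -2·-3 + 3·-5 = -6
  a_6 = 3·-6 + -2·1 + 3·-3 = -29
  a_7 = 3·-29 + -2·-6 + 3·1 = -72
  a_8 = 3·-72 + -2·-29 + 3·-6 = -176
  a_9 = 3·-176 + -2·-72 + 3·-29 = -471
  a_10 = 3·-471 + -2·-176 + 3·-72 = -1277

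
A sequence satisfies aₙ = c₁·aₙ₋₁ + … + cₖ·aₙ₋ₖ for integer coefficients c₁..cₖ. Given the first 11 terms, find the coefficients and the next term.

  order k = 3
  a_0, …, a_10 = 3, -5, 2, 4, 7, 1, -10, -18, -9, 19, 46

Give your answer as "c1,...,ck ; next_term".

  a_3 = 1·2 + -1·-5 + -1·3 = 4
  a_4 = 1·4 + -1·2 + -1·-5 = 7
  a_5 = 1·7 + -1·4 + -1·2 = 1
  a_6 = 1·1 + -1·7 + -1·4 = -10
  a_7 = 1·-10 + -1·1 + -1·7 = -18
  a_8 = 1·-18 + -1·-10 + -1·1 = -9
  a_9 = 1·-9 + -1·-18 + -1·-10 = 19
  a_10 = 1·19 + -1·-9 + -1·-18 = 46
  a_11 = 1·46 + -1·19 + -1·-9 = 36

1,-1,-1 ; 36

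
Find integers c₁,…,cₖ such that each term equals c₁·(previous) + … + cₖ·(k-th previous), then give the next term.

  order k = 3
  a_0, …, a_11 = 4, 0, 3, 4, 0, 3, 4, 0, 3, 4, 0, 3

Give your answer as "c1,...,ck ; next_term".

  a_3 = 0·3 + 0·0 + 1·4 = 4
  a_4 = 0·4 + 0·3 + 1·0 = 0
  a_5 = 0·0 + 0·4 + 1·3 = 3
  a_6 = 0·3 + 0·0 + 1·4 = 4
  a_7 = 0·4 + 0·3 + 1·0 = 0
  a_8 = 0·0 + 0·4 + 1·3 = 3
  a_9 = 0·3 + 0·0 + 1·4 = 4
  a_10 = 0·4 + 0·3 + 1·0 = 0
  a_11 = 0·0 + 0·4 + 1·3 = 3
  a_12 = 0·3 + 0·0 + 1·4 = 4

0,0,1 ; 4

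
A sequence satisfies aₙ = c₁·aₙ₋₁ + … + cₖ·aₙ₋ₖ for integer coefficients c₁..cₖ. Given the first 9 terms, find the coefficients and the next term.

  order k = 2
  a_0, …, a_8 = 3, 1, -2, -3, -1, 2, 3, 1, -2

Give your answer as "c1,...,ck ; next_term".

1,-1 ; -3

  a_2 = 1·1 + -1·3 = -2
  a_3 = 1·-2 + -1·1 = -3
  a_4 = 1·-3 + -1·-2 = -1
  a_5 = 1·-1 + -1·-3 = 2
  a_6 = 1·2 + -1·-1 = 3
  a_7 = 1·3 + -1·2 = 1
  a_8 = 1·1 + -1·3 = -2
  a_9 = 1·-2 + -1·1 = -3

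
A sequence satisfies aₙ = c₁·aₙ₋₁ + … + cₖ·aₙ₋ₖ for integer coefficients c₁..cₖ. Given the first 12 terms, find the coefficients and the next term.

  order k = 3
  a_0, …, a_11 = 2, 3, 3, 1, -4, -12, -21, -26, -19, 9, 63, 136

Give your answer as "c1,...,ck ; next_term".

2,-1,-1 ; 200

  a_3 = 2·3 + -1·3 + -1·2 = 1
  a_4 = 2·1 + -1·3 + -1·3 = -4
  a_5 = 2·-4 + -1·1 + -1·3 = -12
  a_6 = 2·-12 + -1·-4 + -1·1 = -21
  a_7 = 2·-21 + -1·-12 + -1·-4 = -26
  a_8 = 2·-26 + -1·-21 + -1·-12 = -19
  a_9 = 2·-19 + -1·-26 + -1·-21 = 9
  a_10 = 2·9 + -1·-19 + -1·-26 = 63
  a_11 = 2·63 + -1·9 + -1·-19 = 136
  a_12 = 2·136 + -1·63 + -1·9 = 200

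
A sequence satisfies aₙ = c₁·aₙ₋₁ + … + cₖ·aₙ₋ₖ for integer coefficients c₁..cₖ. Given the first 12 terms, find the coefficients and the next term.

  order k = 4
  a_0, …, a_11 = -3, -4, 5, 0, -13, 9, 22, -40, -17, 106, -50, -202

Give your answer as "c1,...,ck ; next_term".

-1,-2,0,1 ; 285

  a_4 = -1·0 + -2·5 + 0·-4 + 1·-3 = -13
  a_5 = -1·-13 + -2·0 + 0·5 + 1·-4 = 9
  a_6 = -1·9 + -2·-13 + 0·0 + 1·5 = 22
  a_7 = -1·22 + -2·9 + 0·-13 + 1·0 = -40
  a_8 = -1·-40 + -2·22 + 0·9 + 1·-13 = -17
  a_9 = -1·-17 + -2·-40 + 0·22 + 1·9 = 106
  a_10 = -1·106 + -2·-17 + 0·-40 + 1·22 = -50
  a_11 = -1·-50 + -2·106 + 0·-17 + 1·-40 = -202
  a_12 = -1·-202 + -2·-50 + 0·106 + 1·-17 = 285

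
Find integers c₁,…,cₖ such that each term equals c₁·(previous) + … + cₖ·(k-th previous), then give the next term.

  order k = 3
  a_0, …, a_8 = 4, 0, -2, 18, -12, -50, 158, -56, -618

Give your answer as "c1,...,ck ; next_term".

-1,-3,4 ; 1418

  a_3 = -1·-2 + -3·0 + 4·4 = 18
  a_4 = -1·18 + -3·-2 + 4·0 = -12
  a_5 = -1·-12 + -3·18 + 4·-2 = -50
  a_6 = -1·-50 + -3·-12 + 4·18 = 158
  a_7 = -1·158 + -3·-50 + 4·-12 = -56
  a_8 = -1·-56 + -3·158 + 4·-50 = -618
  a_9 = -1·-618 + -3·-56 + 4·158 = 1418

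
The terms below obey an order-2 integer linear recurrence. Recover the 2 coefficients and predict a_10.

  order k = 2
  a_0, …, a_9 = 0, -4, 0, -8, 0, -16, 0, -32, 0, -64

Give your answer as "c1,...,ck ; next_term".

0,2 ; 0

  a_2 = 0·-4 + 2·0 = 0
  a_3 = 0·0 + 2·-4 = -8
  a_4 = 0·-8 + 2·0 = 0
  a_5 = 0·0 + 2·-8 = -16
  a_6 = 0·-16 + 2·0 = 0
  a_7 = 0·0 + 2·-16 = -32
  a_8 = 0·-32 + 2·0 = 0
  a_9 = 0·0 + 2·-32 = -64
  a_10 = 0·-64 + 2·0 = 0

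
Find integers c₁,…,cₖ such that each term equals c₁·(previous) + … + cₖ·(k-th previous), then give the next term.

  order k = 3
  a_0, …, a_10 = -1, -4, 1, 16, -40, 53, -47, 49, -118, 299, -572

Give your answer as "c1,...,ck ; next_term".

-3,-4,-3 ; 874

  a_3 = -3·1 + -4·-4 + -3·-1 = 16
  a_4 = -3·16 + -4·1 + -3·-4 = -40
  a_5 = -3·-40 + -4·16 + -3·1 = 53
  a_6 = -3·53 + -4·-40 + -3·16 = -47
  a_7 = -3·-47 + -4·53 + -3·-40 = 49
  a_8 = -3·49 + -4·-47 + -3·53 = -118
  a_9 = -3·-118 + -4·49 + -3·-47 = 299
  a_10 = -3·299 + -4·-118 + -3·49 = -572
  a_11 = -3·-572 + -4·299 + -3·-118 = 874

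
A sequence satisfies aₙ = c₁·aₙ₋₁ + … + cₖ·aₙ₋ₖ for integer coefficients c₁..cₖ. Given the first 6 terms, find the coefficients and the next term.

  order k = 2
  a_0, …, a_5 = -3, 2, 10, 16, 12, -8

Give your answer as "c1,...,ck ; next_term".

  a_2 = 2·2 + -2·-3 = 10
  a_3 = 2·10 + -2·2 = 16
  a_4 = 2·16 + -2·10 = 12
  a_5 = 2·12 + -2·16 = -8
  a_6 = 2·-8 + -2·12 = -40

2,-2 ; -40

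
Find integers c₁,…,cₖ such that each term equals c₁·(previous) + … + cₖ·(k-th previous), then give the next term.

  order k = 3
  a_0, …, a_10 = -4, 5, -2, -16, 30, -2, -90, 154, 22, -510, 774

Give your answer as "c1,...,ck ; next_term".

-1,-2,2 ; 290

  a_3 = -1·-2 + -2·5 + 2·-4 = -16
  a_4 = -1·-16 + -2·-2 + 2·5 = 30
  a_5 = -1·30 + -2·-16 + 2·-2 = -2
  a_6 = -1·-2 + -2·30 + 2·-16 = -90
  a_7 = -1·-90 + -2·-2 + 2·30 = 154
  a_8 = -1·154 + -2·-90 + 2·-2 = 22
  a_9 = -1·22 + -2·154 + 2·-90 = -510
  a_10 = -1·-510 + -2·22 + 2·154 = 774
  a_11 = -1·774 + -2·-510 + 2·22 = 290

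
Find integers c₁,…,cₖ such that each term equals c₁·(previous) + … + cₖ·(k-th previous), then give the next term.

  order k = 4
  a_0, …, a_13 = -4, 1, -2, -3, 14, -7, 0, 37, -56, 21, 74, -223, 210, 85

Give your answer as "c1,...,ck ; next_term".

0,0,2,-3 ; -668

  a_4 = 0·-3 + 0·-2 + 2·1 + -3·-4 = 14
  a_5 = 0·14 + 0·-3 + 2·-2 + -3·1 = -7
  a_6 = 0·-7 + 0·14 + 2·-3 + -3·-2 = 0
  a_7 = 0·0 + 0·-7 + 2·14 + -3·-3 = 37
  a_8 = 0·37 + 0·0 + 2·-7 + -3·14 = -56
  a_9 = 0·-56 + 0·37 + 2·0 + -3·-7 = 21
  a_10 = 0·21 + 0·-56 + 2·37 + -3·0 = 74
  a_11 = 0·74 + 0·21 + 2·-56 + -3·37 = -223
  a_12 = 0·-223 + 0·74 + 2·21 + -3·-56 = 210
  a_13 = 0·210 + 0·-223 + 2·74 + -3·21 = 85
  a_14 = 0·85 + 0·210 + 2·-223 + -3·74 = -668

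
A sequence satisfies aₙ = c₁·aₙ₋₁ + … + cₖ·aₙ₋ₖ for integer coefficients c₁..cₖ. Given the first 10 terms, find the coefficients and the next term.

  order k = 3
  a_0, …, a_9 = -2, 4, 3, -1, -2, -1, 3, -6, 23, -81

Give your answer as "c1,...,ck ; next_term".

-3,1,-2 ; 278

  a_3 = -3·3 + 1·4 + -2·-2 = -1
  a_4 = -3·-1 + 1·3 + -2·4 = -2
  a_5 = -3·-2 + 1·-1 + -2·3 = -1
  a_6 = -3·-1 + 1·-2 + -2·-1 = 3
  a_7 = -3·3 + 1·-1 + -2·-2 = -6
  a_8 = -3·-6 + 1·3 + -2·-1 = 23
  a_9 = -3·23 + 1·-6 + -2·3 = -81
  a_10 = -3·-81 + 1·23 + -2·-6 = 278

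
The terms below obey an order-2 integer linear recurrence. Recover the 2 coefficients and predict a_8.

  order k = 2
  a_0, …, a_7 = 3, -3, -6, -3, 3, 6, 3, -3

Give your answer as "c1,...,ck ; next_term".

  a_2 = 1·-3 + -1·3 = -6
  a_3 = 1·-6 + -1·-3 = -3
  a_4 = 1·-3 + -1·-6 = 3
  a_5 = 1·3 + -1·-3 = 6
  a_6 = 1·6 + -1·3 = 3
  a_7 = 1·3 + -1·6 = -3
  a_8 = 1·-3 + -1·3 = -6

1,-1 ; -6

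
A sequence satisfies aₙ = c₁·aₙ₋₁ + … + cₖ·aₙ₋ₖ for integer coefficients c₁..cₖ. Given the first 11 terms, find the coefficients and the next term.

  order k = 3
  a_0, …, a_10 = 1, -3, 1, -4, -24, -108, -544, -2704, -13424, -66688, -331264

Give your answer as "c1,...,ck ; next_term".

  a_3 = 4·1 + 4·-3 + 4·1 = -4
  a_4 = 4·-4 + 4·1 + 4·-3 = -24
  a_5 = 4·-24 + 4·-4 + 4·1 = -108
  a_6 = 4·-108 + 4·-24 + 4·-4 = -544
  a_7 = 4·-544 + 4·-108 + 4·-24 = -2704
  a_8 = 4·-2704 + 4·-544 + 4·-108 = -13424
  a_9 = 4·-13424 + 4·-2704 + 4·-544 = -66688
  a_10 = 4·-66688 + 4·-13424 + 4·-2704 = -331264
  a_11 = 4·-331264 + 4·-66688 + 4·-13424 = -1645504

4,4,4 ; -1645504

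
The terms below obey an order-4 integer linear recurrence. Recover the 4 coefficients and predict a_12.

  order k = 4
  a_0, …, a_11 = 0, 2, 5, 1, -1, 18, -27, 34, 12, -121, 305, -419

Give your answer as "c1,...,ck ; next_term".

-2,-1,3,1 ; 182

  a_4 = -2·1 + -1·5 + 3·2 + 1·0 = -1
  a_5 = -2·-1 + -1·1 + 3·5 + 1·2 = 18
  a_6 = -2·18 + -1·-1 + 3·1 + 1·5 = -27
  a_7 = -2·-27 + -1·18 + 3·-1 + 1·1 = 34
  a_8 = -2·34 + -1·-27 + 3·18 + 1·-1 = 12
  a_9 = -2·12 + -1·34 + 3·-27 + 1·18 = -121
  a_10 = -2·-121 + -1·12 + 3·34 + 1·-27 = 305
  a_11 = -2·305 + -1·-121 + 3·12 + 1·34 = -419
  a_12 = -2·-419 + -1·305 + 3·-121 + 1·12 = 182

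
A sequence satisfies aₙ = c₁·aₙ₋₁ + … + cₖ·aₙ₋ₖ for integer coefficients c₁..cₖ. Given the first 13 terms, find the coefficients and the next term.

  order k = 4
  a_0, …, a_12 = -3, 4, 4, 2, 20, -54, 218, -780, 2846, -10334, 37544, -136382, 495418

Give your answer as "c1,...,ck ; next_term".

  a_4 = -3·2 + 3·4 + 2·4 + -2·-3 = 20
  a_5 = -3·20 + 3·2 + 2·4 + -2·4 = -54
  a_6 = -3·-54 + 3·20 + 2·2 + -2·4 = 218
  a_7 = -3·218 + 3·-54 + 2·20 + -2·2 = -780
  a_8 = -3·-780 + 3·218 + 2·-54 + -2·20 = 2846
  a_9 = -3·2846 + 3·-780 + 2·218 + -2·-54 = -10334
  a_10 = -3·-10334 + 3·2846 + 2·-780 + -2·218 = 37544
  a_11 = -3·37544 + 3·-10334 + 2·2846 + -2·-780 = -136382
  a_12 = -3·-136382 + 3·37544 + 2·-10334 + -2·2846 = 495418
  a_13 = -3·495418 + 3·-136382 + 2·37544 + -2·-10334 = -1799644

-3,3,2,-2 ; -1799644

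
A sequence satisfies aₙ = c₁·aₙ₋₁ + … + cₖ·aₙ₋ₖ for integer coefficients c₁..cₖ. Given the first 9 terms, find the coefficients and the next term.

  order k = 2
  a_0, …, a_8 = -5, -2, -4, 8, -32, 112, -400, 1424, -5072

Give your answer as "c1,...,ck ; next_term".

  a_2 = -3·-2 + 2·-5 = -4
  a_3 = -3·-4 + 2·-2 = 8
  a_4 = -3·8 + 2·-4 = -32
  a_5 = -3·-32 + 2·8 = 112
  a_6 = -3·112 + 2·-32 = -400
  a_7 = -3·-400 + 2·112 = 1424
  a_8 = -3·1424 + 2·-400 = -5072
  a_9 = -3·-5072 + 2·1424 = 18064

-3,2 ; 18064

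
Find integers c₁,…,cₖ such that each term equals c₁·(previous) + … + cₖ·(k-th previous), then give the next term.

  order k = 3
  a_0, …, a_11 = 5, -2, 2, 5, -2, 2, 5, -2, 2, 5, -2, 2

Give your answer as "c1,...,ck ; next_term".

0,0,1 ; 5

  a_3 = 0·2 + 0·-2 + 1·5 = 5
  a_4 = 0·5 + 0·2 + 1·-2 = -2
  a_5 = 0·-2 + 0·5 + 1·2 = 2
  a_6 = 0·2 + 0·-2 + 1·5 = 5
  a_7 = 0·5 + 0·2 + 1·-2 = -2
  a_8 = 0·-2 + 0·5 + 1·2 = 2
  a_9 = 0·2 + 0·-2 + 1·5 = 5
  a_10 = 0·5 + 0·2 + 1·-2 = -2
  a_11 = 0·-2 + 0·5 + 1·2 = 2
  a_12 = 0·2 + 0·-2 + 1·5 = 5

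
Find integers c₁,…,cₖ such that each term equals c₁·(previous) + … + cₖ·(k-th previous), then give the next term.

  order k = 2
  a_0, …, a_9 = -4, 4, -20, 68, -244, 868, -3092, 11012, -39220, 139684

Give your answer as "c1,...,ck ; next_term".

-3,2 ; -497492

  a_2 = -3·4 + 2·-4 = -20
  a_3 = -3·-20 + 2·4 = 68
  a_4 = -3·68 + 2·-20 = -244
  a_5 = -3·-244 + 2·68 = 868
  a_6 = -3·868 + 2·-244 = -3092
  a_7 = -3·-3092 + 2·868 = 11012
  a_8 = -3·11012 + 2·-3092 = -39220
  a_9 = -3·-39220 + 2·11012 = 139684
  a_10 = -3·139684 + 2·-39220 = -497492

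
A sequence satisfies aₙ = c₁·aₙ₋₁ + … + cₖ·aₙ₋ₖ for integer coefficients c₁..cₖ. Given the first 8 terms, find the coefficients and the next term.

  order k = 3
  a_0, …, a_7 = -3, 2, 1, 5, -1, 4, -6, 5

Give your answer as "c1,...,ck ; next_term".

  a_3 = 0·1 + 1·2 + -1·-3 = 5
  a_4 = 0·5 + 1·1 + -1·2 = -1
  a_5 = 0·-1 + 1·5 + -1·1 = 4
  a_6 = 0·4 + 1·-1 + -1·5 = -6
  a_7 = 0·-6 + 1·4 + -1·-1 = 5
  a_8 = 0·5 + 1·-6 + -1·4 = -10

0,1,-1 ; -10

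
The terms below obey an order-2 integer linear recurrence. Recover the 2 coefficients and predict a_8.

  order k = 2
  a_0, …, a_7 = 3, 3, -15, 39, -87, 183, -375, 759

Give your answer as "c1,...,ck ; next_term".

-3,-2 ; -1527

  a_2 = -3·3 + -2·3 = -15
  a_3 = -3·-15 + -2·3 = 39
  a_4 = -3·39 + -2·-15 = -87
  a_5 = -3·-87 + -2·39 = 183
  a_6 = -3·183 + -2·-87 = -375
  a_7 = -3·-375 + -2·183 = 759
  a_8 = -3·759 + -2·-375 = -1527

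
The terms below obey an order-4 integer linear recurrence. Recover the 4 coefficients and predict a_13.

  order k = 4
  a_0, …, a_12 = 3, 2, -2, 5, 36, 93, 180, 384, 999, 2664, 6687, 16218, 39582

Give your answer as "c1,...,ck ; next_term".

  a_4 = 3·5 + -3·-2 + 3·2 + 3·3 = 36
  a_5 = 3·36 + -3·5 + 3·-2 + 3·2 = 93
  a_6 = 3·93 + -3·36 + 3·5 + 3·-2 = 180
  a_7 = 3·180 + -3·93 + 3·36 + 3·5 = 384
  a_8 = 3·384 + -3·180 + 3·93 + 3·36 = 999
  a_9 = 3·999 + -3·384 + 3·180 + 3·93 = 2664
  a_10 = 3·2664 + -3·999 + 3·384 + 3·180 = 6687
  a_11 = 3·6687 + -3·2664 + 3·999 + 3·384 = 16218
  a_12 = 3·16218 + -3·6687 + 3·2664 + 3·999 = 39582
  a_13 = 3·39582 + -3·16218 + 3·6687 + 3·2664 = 98145

3,-3,3,3 ; 98145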